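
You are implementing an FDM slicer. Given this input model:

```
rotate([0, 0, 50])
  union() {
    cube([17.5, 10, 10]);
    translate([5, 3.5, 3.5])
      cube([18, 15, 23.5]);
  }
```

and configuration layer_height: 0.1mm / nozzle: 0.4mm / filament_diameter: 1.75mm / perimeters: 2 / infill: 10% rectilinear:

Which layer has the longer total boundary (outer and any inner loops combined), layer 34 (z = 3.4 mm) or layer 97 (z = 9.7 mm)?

Layer 34 (z = 3.4): the cube (footprint 17.5×10) is included at this height (perimeter 55.00 mm); the cube at (5, 3.5) is not intersected at this z (z outside [3.5, 27]); Combining (union): only the 17.5×10 cube is present, so the union is just that shape — boundary = 55.00 mm; (whole slice rotated 50° about Z — lengths, areas and connectivity unchanged). So its perimeter = 55.00 mm. Layer 97 (z = 9.7): the cube is present — its section is the full 17.5×10 rectangle (perimeter 55.00 mm); the 18×15 cube at (5, 3.5) contributes its full rectangle (perimeter 66.00 mm); Combining (union): the regions partially overlap (shared area 81.25 mm²), so the edge portions inside another operand are dropped and the merged outline is re-measured after clipping — boundary = 83.00 mm; (whole slice rotated 50° about Z — lengths, areas and connectivity unchanged). So its perimeter = 83.00 mm. Layer 97 is larger (83.00 vs 55.00 mm).

layer 97 (z = 9.7 mm)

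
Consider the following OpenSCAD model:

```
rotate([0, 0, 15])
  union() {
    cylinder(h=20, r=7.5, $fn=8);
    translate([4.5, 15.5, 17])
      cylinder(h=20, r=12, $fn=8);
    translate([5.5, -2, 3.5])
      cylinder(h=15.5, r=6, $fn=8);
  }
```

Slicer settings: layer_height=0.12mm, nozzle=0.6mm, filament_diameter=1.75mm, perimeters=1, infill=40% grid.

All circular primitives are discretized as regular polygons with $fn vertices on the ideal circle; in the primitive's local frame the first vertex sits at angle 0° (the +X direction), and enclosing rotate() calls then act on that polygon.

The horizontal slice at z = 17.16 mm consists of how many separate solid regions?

1

At z = 17.16 mm: the cylinder: section is a regular 8-gon, circumradius r=7.5; the r=12 cylinder at (4.5, 15.5) contributes a regular 8-gon of circumradius 12; the cylinder at (5.5, -2): section is a regular 8-gon, circumradius r=6; Combining (union): the regions partially overlap (shared area 69.90 mm²), so overlapping operands fuse into one piece — 1 connected region; (rotated 15° about Z; rotation is an isometry so areas/perimeters/island counts are preserved). The result has 1 disconnected region.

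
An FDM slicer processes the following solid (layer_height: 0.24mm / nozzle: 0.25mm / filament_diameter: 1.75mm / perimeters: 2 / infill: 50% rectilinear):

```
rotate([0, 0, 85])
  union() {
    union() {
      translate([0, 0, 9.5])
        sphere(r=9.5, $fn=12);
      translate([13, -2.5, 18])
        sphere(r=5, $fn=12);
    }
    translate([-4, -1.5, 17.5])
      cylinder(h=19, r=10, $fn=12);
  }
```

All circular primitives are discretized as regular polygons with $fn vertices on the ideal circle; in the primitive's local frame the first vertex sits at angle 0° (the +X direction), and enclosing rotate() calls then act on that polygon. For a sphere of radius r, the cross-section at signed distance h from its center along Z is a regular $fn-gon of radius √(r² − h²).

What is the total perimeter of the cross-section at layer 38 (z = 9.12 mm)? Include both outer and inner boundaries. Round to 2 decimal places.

58.96 mm

At z = 9.12 mm: the sphere: section is a regular 12-gon, circumradius = √(r²−h²) = √(9.5²−0.38²) = 9.492 (perimeter = 2·12·9.492·sin(180°/12) = 58.96 mm); the sphere at (13, -2.5) is absent (|z−center|=8.880 > r=5); Merging all regions: only the r=9.5 sphere is present, so the union is just that shape — boundary = 58.96 mm; the cylinder at (-4, -1.5) is absent (z outside [17.5, 36.5]); Taking the union: only the result so far is present, so the union is just that shape — boundary = 58.96 mm; (rotated 85° about Z; rotation is an isometry so areas/perimeters/island counts are preserved). Overall, the cross-section is a single solid region. Total boundary length (outer) = 58.96 mm.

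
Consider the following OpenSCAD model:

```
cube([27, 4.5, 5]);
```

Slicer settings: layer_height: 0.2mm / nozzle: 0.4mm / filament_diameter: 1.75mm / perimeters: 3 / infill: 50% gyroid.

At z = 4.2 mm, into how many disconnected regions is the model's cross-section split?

At z = 4.2 mm: the cube is present — its section is the full 27×4.5 rectangle. The result has 1 disconnected region.

1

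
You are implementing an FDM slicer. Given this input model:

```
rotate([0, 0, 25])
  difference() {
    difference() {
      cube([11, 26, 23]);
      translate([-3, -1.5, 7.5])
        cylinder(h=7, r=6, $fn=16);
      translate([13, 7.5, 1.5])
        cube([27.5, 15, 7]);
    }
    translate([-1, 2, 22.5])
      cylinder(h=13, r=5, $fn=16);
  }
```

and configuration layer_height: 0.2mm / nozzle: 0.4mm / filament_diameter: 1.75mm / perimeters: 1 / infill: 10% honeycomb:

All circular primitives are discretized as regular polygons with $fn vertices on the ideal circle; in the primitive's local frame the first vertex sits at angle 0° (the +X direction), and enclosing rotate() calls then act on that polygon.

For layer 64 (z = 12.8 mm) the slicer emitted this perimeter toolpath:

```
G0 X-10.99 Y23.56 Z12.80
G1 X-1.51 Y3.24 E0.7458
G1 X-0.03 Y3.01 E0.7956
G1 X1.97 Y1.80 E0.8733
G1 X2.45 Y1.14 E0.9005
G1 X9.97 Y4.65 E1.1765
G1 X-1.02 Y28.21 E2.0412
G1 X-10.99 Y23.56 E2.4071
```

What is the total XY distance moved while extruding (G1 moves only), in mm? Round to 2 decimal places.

72.37 mm

Sum the Euclidean lengths of each G1 segment: total = 72.37 mm.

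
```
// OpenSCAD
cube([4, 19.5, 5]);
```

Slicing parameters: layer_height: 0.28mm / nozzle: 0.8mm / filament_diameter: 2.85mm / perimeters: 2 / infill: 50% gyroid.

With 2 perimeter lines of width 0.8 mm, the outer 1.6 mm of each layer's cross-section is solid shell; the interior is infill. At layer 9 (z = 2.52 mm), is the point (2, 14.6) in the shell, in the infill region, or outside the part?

At z = 2.52 mm: the cube (footprint 4×19.5) is included at this height. Overall, the cross-section is a single solid region. The nearest boundary edge runs (4.00, 0.00)→(4.00, 19.50); distance from the point to it = 2.00 mm. The point is inside the cross-section and 2.00 mm from the nearest boundary — more than the 1.6 mm shell width (2 × 0.8), so it's in the infill interior.

infill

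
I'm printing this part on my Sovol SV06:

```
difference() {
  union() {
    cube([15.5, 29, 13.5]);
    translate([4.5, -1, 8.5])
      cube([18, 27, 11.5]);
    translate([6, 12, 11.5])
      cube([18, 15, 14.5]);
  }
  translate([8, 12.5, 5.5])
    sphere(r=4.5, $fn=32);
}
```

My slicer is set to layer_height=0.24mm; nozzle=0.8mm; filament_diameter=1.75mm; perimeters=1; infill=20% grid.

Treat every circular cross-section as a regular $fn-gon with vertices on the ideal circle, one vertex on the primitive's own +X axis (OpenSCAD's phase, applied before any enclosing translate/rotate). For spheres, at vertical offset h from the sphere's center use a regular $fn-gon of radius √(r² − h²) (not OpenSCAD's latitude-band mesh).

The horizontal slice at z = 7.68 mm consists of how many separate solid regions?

At z = 7.68 mm: the 15.5×29 cube contributes its full rectangle; the cube at (4.5, -1) is absent (z outside [8.5, 20]); the cube at (6, 12) is absent (z outside [11.5, 26]); Taking the union: only the 15.5×29 cube is present, so the union is just that shape — 1 connected region; the r=4.5 sphere at (8, 12.5) contributes a regular 32-gon of circumradius √(4.5²−2.18²) = 3.937; After the difference (first − rest): starting from the result so far, the r=4.5 sphere at (8, 12.5) lies wholly inside it (removes its full 48.37 mm² and its 24.70 mm outline becomes a hole wall) — 1 connected region with 1 hole. The result has 1 disconnected region.

1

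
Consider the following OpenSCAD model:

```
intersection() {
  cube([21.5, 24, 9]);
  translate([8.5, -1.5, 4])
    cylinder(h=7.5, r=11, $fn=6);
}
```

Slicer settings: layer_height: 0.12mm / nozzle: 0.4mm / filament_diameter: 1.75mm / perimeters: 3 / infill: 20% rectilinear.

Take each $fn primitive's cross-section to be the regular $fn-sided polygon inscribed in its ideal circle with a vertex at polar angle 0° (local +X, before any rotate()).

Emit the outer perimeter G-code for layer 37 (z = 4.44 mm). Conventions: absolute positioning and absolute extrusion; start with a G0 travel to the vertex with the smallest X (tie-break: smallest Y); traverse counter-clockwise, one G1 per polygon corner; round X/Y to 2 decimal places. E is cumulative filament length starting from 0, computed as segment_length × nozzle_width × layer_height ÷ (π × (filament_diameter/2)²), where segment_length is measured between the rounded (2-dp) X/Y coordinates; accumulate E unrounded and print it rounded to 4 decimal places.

At z = 4.44 mm: the cube is present — its section is the full 21.5×24 rectangle; the r=11 cylinder at (8.5, -1.5) gives a regular 6-gon of circumradius 11 (constant along its height); Keeping only the common overlap: the r=11 cylinder at (8.5, -1.5) partially overlaps the 21.5×24 cube; clipping to the common part keeps 123.17 mm² — 1 connected region. The outline is a single polygon with 5 vertices. Extrusion per mm of travel: 0.4 × 0.12 / (π × 0.875²) = 0.019956. Accumulating E over each segment gives final E = 0.9526.

G0 X0.00 Y0.00 Z4.44
G1 X18.63 Y0.00 E0.3718
G1 X14.00 Y8.03 E0.5568
G1 X3.00 Y8.03 E0.7763
G1 X0.00 Y2.83 E0.8961
G1 X0.00 Y0.00 E0.9526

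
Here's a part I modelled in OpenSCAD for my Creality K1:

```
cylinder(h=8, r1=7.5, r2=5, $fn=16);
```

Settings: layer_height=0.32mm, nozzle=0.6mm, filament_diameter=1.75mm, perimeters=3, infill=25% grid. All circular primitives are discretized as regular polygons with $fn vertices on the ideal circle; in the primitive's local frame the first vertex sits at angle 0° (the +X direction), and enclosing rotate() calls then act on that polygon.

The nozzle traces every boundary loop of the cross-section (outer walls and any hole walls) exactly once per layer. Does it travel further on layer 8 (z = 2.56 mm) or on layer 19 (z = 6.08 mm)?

Layer 8 (z = 2.56): the cone: at t=0.320 of its height the radius interpolates to r₁+(r₂−r₁)t = 6.700, giving a regular 16-gon of that circumradius (perimeter = 2·16·6.700·sin(180°/16) = 41.83 mm). So its perimeter = 41.83 mm. Layer 19 (z = 6.08): the cone contributes a regular 16-gon of circumradius 5.600 (interpolated between r1=7.5 and r2=5 at t=0.760) (perimeter = 2·16·5.600·sin(180°/16) = 34.96 mm). So its perimeter = 34.96 mm. Layer 8 is larger (41.83 vs 34.96 mm).

layer 8 (z = 2.56 mm)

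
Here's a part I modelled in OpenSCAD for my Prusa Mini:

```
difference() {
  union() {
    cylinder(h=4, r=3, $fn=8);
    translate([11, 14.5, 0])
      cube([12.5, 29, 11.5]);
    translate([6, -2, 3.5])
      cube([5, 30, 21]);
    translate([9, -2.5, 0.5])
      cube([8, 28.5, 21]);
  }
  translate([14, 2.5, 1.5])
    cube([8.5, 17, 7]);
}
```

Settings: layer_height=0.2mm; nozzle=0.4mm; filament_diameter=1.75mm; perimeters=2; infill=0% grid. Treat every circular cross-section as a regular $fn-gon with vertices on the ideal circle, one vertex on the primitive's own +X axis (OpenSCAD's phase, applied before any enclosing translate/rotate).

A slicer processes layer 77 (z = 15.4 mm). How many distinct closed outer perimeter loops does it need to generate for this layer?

1

At z = 15.4 mm: the cylinder is not intersected at this z (z outside [0, 4]); the cube at (11, 14.5) does not reach this height (z outside [0, 11.5]); the cube at (6, -2) (footprint 5×30) is included at this height; the 8×28.5 cube at (9, -2.5) contributes its full rectangle; Taking the union: the regions partially overlap (shared area 56.00 mm²), so overlapping operands fuse into one piece — 1 connected region; the cube at (14, 2.5) is absent (z outside [1.5, 8.5]); Subtracting the remaining from the first: none of the subtracted shapes is present at this height, so the result so far is unchanged — 1 connected region. The result has 1 disconnected region.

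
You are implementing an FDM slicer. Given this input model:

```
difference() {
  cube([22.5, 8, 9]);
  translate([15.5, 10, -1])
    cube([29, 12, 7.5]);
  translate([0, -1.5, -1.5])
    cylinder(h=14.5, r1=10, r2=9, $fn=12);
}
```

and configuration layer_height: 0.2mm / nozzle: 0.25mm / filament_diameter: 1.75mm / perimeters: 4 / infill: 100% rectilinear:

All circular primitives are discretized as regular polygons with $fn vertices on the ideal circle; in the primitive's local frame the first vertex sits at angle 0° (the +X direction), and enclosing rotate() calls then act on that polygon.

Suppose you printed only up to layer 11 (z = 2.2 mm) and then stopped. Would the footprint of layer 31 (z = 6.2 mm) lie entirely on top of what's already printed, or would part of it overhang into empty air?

Compare the two slices. At z = 2.2: the 22.5×8 cube contributes its full rectangle (area 180.00 mm²); the cube at (15.5, 10) (footprint 29×12) is included at this height (area 348.00 mm²); the cone at (0, -1.5) (r1=10→r2=9) has section circumradius 9.745 here — a regular 12-gon (area = (12/2)·9.745²·sin(360°/12) = 284.88 mm²); After the difference (first − rest): starting from the 22.5×8 cube (180.00 mm²), the 29×12 cube at (15.5, 10) misses the remaining region (no effect); the cone at (0, -1.5) partially overlaps it — only the 56.79 mm² overlap (of its 284.88 mm²) is removed, clipping the outline — area = 123.21 mm². At z = 6.2: the cube (footprint 22.5×8) is included at this height (area 180.00 mm²); the 29×12 cube at (15.5, 10) contributes its full rectangle (area 348.00 mm²); the cone at (0, -1.5): at t=0.531 of its height the radius interpolates to r₁+(r₂−r₁)t = 9.469, giving a regular 12-gon of that circumradius (area = (12/2)·9.469²·sin(360°/12) = 268.98 mm²); After the difference (first − rest): starting from the 22.5×8 cube (180.00 mm²), the 29×12 cube at (15.5, 10) misses the remaining region (no effect); the cone at (0, -1.5) partially overlaps it — only the 53.34 mm² overlap (of its 268.98 mm²) is removed, clipping the outline — area = 126.66 mm². Checking containment: at z = 6.2 the cross-section extends beyond the z = 2.2 cross-section by about 3.45 mm².

part overhangs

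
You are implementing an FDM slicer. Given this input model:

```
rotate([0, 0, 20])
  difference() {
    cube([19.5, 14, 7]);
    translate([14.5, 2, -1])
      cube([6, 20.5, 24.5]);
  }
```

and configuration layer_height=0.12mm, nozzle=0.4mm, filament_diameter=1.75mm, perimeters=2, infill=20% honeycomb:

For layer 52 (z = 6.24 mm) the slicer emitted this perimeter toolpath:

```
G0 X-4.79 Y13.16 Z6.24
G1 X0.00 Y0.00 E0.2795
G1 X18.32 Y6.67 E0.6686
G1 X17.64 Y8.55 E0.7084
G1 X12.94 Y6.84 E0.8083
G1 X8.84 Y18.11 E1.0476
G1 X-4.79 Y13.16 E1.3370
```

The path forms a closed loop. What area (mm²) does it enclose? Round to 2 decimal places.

212.98 mm²

Apply the shoelace formula to the sequence of (X, Y) vertices; enclosed area = 212.98 mm².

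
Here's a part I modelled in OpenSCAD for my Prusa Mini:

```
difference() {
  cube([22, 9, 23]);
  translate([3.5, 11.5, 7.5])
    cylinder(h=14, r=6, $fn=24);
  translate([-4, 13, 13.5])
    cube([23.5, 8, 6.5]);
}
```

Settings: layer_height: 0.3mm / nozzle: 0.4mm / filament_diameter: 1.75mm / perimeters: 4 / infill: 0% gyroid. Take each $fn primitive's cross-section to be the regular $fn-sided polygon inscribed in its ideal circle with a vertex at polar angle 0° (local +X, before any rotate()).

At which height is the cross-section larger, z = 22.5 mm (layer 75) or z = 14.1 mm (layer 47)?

layer 75 (z = 22.5 mm)

Layer 75 (z = 22.5): the 22×9 cube contributes its full rectangle (area 198.00 mm²); the cylinder at (3.5, 11.5) is absent (z outside [7.5, 21.5]); the cube at (-4, 13) is not intersected at this z (z outside [13.5, 20]); Taking the first minus the rest: none of the subtracted shapes is present at this height, so the 22×9 cube is unchanged — area = 198.00 mm². So its area = 198.00 mm². Layer 47 (z = 14.1): the cube (footprint 22×9) is included at this height (area 198.00 mm²); the cylinder at (3.5, 11.5): section is a regular 24-gon, circumradius r=6 (area = (24/2)·6.000²·sin(360°/24) = 111.81 mm²); the cube at (-4, 13) (footprint 23.5×8) is included at this height (area 188.00 mm²); Taking the first minus the rest: starting from the 22×9 cube (198.00 mm²), the r=6 cylinder at (3.5, 11.5) partially overlaps it — only the 24.35 mm² overlap (of its 111.81 mm²) is removed, clipping the outline; the 23.5×8 cube at (-4, 13) misses the remaining region (no effect) — area = 173.65 mm². So its area = 173.65 mm². Layer 75 is larger (198.00 vs 173.65 mm²).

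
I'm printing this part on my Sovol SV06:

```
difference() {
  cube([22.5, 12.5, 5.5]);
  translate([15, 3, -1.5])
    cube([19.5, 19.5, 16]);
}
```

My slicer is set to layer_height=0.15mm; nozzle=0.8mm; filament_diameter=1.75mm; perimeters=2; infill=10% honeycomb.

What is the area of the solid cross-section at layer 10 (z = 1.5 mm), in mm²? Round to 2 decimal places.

210.00 mm²

At z = 1.5 mm: the 22.5×12.5 cube contributes its full rectangle (area 281.25 mm²); the cube at (15, 3) is present — its section is the full 19.5×19.5 rectangle (area 380.25 mm²); Taking the first minus the rest: starting from the 22.5×12.5 cube (281.25 mm²), the 19.5×19.5 cube at (15, 3) partially overlaps it — only the 71.25 mm² overlap (of its 380.25 mm²) is removed, clipping the outline — area = 210.00 mm². Overall, the cross-section is a single solid region. Net area = 210.00 mm².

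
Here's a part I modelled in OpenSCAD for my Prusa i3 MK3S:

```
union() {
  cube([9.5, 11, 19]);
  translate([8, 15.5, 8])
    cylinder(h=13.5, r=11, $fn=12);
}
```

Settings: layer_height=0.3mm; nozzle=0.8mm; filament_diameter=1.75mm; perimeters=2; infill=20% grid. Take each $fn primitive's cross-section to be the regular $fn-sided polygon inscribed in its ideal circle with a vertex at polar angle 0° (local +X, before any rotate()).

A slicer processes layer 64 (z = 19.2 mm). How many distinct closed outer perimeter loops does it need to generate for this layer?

1

At z = 19.2 mm: the cube is absent (z outside [0, 19]); the r=11 cylinder at (8, 15.5) contributes a regular 12-gon of circumradius 11; Taking the union: only the r=11 cylinder at (8, 15.5) is present, so the union is just that shape — 1 connected region. The result has 1 disconnected region.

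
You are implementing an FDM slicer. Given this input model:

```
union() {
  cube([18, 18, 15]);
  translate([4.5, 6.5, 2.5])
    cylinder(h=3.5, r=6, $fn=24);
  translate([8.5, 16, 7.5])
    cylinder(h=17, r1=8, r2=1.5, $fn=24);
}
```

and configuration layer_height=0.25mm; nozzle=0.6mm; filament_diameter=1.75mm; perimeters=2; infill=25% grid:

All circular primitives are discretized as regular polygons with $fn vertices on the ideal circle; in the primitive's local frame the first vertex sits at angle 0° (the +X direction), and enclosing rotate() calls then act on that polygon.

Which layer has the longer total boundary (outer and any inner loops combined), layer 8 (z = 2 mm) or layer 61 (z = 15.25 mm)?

layer 8 (z = 2 mm)

Layer 8 (z = 2): the cube is present — its section is the full 18×18 rectangle (perimeter 72.00 mm); the cylinder at (4.5, 6.5) is not intersected at this z (z outside [2.5, 6]); the cone at (8.5, 16) is not intersected at this z (z outside [7.5, 24.5]); Merging all regions: only the 18×18 cube is present, so the union is just that shape — boundary = 72.00 mm. So its perimeter = 72.00 mm. Layer 61 (z = 15.25): the cube is not intersected at this z (z outside [0, 15]); the cylinder at (4.5, 6.5) does not reach this height (z outside [2.5, 6]); the cone at (8.5, 16) (r1=8→r2=1.5) has section circumradius 5.037 here — a regular 24-gon (perimeter = 2·24·5.037·sin(180°/24) = 31.56 mm); Combining (union): only the cone at (8.5, 16) is present, so the union is just that shape — boundary = 31.56 mm. So its perimeter = 31.56 mm. Layer 8 is larger (72.00 vs 31.56 mm).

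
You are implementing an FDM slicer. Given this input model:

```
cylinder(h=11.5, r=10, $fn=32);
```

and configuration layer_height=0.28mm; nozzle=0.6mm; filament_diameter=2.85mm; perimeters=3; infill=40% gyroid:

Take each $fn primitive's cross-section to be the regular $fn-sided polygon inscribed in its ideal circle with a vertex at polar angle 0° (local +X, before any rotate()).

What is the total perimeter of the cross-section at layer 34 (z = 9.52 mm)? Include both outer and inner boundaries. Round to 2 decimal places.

At z = 9.52 mm: the cylinder: section is a regular 32-gon, circumradius r=10 (perimeter = 2·32·10.000·sin(180°/32) = 62.73 mm). Overall, the cross-section is a single solid region. Total boundary length (outer) = 62.73 mm.

62.73 mm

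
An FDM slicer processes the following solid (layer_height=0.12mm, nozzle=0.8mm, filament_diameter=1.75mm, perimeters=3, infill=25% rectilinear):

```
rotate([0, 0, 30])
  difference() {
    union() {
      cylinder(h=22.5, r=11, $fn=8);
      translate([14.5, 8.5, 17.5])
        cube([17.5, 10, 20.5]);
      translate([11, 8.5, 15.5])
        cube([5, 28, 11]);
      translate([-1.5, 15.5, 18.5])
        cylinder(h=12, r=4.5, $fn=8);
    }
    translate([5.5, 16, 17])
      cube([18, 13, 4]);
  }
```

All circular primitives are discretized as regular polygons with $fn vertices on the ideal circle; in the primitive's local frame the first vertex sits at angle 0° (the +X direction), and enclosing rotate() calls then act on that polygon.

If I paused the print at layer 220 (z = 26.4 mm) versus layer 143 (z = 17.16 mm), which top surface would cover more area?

Layer 220 (z = 26.4): the cylinder is absent (z outside [0, 22.5]); the cube at (14.5, 8.5) (footprint 17.5×10) is included at this height (area 175.00 mm²); the cube at (11, 8.5) is present — its section is the full 5×28 rectangle (area 140.00 mm²); the cylinder at (-1.5, 15.5): section is a regular 8-gon, circumradius r=4.5 (area = (8/2)·4.500²·sin(360°/8) = 57.28 mm²); Taking the union: the regions partially overlap — summed areas 372.28 mm² minus the doubly-counted overlap 15.00 mm² gives 357.28 mm² — area = 357.28 mm²; the cube at (5.5, 16) does not reach this height (z outside [17, 21]); Taking the first minus the rest: none of the subtracted shapes is present at this height, so that combined region is unchanged — area = 357.28 mm²; (rotated 30° about Z; rotation is an isometry so areas/perimeters/island counts are preserved). So its area = 357.28 mm². Layer 143 (z = 17.16): the cylinder: section is a regular 8-gon, circumradius r=11 (area = (8/2)·11.000²·sin(360°/8) = 342.24 mm²); the cube at (14.5, 8.5) is absent (z outside [17.5, 38]); the cube at (11, 8.5) (footprint 5×28) is included at this height (area 140.00 mm²); the cylinder at (-1.5, 15.5) is not intersected at this z (z outside [18.5, 30.5]); Combining (union): the 2 present regions are separate (no shared area or edge), so areas and boundary lengths simply add and each stays a separate island — area = 482.24 mm²; the cube at (5.5, 16) is present — its section is the full 18×13 rectangle (area 234.00 mm²); Subtracting the remaining from the first: starting from that combined region (482.24 mm²), the 18×13 cube at (5.5, 16) partially overlaps it — only the 65.00 mm² overlap (of its 234.00 mm²) is removed, clipping the outline — area = 417.24 mm²; (rotated 30° about Z; rotation is an isometry so areas/perimeters/island counts are preserved). So its area = 417.24 mm². Layer 143 is larger (417.24 vs 357.28 mm²).

layer 143 (z = 17.16 mm)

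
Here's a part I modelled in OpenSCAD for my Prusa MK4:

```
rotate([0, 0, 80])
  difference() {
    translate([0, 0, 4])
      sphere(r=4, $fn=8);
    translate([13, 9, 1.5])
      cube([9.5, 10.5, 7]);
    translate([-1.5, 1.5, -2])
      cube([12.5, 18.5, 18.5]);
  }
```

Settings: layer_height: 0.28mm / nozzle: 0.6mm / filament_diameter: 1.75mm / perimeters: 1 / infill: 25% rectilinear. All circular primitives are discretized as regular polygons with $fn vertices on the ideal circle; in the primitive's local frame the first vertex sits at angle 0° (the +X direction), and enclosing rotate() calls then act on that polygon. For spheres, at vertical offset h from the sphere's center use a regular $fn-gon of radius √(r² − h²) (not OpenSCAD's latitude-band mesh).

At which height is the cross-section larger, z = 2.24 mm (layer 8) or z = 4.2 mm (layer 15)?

layer 15 (z = 4.2 mm)

Layer 8 (z = 2.24): the sphere: section is a regular 8-gon, circumradius = √(r²−h²) = √(4²−1.76²) = 3.592 (area = (8/2)·3.592²·sin(360°/8) = 36.49 mm²); the 9.5×10.5 cube at (13, 9) contributes its full rectangle (area 99.75 mm²); the 12.5×18.5 cube at (-1.5, 1.5) contributes its full rectangle (area 231.25 mm²); Taking the first minus the rest: starting from the r=4 sphere (36.49 mm²), the 9.5×10.5 cube at (13, 9) misses the remaining region (no effect); the 12.5×18.5 cube at (-1.5, 1.5) partially overlaps it — only the 6.87 mm² overlap (of its 231.25 mm²) is removed, clipping the outline — area = 29.62 mm²; (whole slice rotated 80° about Z — lengths, areas and connectivity unchanged). So its area = 29.62 mm². Layer 15 (z = 4.2): the sphere: section is a regular 8-gon, circumradius = √(r²−h²) = √(4²−0.2²) = 3.995 (area = (8/2)·3.995²·sin(360°/8) = 45.14 mm²); the cube at (13, 9) is present — its section is the full 9.5×10.5 rectangle (area 99.75 mm²); the cube at (-1.5, 1.5) is present — its section is the full 12.5×18.5 rectangle (area 231.25 mm²); After the difference (first − rest): starting from the r=4 sphere (45.14 mm²), the 9.5×10.5 cube at (13, 9) misses the remaining region (no effect); the 12.5×18.5 cube at (-1.5, 1.5) partially overlaps it — only the 9.04 mm² overlap (of its 231.25 mm²) is removed, clipping the outline — area = 36.11 mm²; (whole slice rotated 80° about Z — lengths, areas and connectivity unchanged). So its area = 36.11 mm². Layer 15 is larger (36.11 vs 29.62 mm²).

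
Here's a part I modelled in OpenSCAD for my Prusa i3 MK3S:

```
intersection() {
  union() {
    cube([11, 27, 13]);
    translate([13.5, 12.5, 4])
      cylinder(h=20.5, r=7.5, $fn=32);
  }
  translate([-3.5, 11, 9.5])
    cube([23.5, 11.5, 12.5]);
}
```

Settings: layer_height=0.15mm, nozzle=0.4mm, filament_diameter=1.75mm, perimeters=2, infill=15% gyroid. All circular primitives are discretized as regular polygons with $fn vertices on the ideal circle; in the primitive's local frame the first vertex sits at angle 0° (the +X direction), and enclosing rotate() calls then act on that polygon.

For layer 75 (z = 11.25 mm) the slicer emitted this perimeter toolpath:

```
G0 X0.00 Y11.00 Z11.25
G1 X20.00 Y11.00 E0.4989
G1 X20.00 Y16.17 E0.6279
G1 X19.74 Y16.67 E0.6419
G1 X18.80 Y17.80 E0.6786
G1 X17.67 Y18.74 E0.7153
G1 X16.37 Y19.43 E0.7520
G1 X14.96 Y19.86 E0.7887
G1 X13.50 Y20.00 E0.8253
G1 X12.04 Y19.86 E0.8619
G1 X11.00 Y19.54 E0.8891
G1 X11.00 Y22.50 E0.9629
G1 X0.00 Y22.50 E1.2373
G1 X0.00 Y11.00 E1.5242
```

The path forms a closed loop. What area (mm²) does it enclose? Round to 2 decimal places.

199.81 mm²

Apply the shoelace formula to the sequence of (X, Y) vertices; enclosed area = 199.81 mm².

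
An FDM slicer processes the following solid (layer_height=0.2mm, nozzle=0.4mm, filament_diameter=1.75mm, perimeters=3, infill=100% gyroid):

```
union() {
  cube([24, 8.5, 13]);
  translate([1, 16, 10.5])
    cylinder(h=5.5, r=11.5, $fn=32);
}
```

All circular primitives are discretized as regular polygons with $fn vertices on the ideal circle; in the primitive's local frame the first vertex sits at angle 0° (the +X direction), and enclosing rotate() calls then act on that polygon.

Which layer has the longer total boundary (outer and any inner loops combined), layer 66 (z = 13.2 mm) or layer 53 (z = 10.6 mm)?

layer 53 (z = 10.6 mm)

Layer 66 (z = 13.2): the cube is absent (z outside [0, 13]); the cylinder at (1, 16): section is a regular 32-gon, circumradius r=11.5 (perimeter = 2·32·11.500·sin(180°/32) = 72.14 mm); Taking the union: only the r=11.5 cylinder at (1, 16) is present, so the union is just that shape — boundary = 72.14 mm. So its perimeter = 72.14 mm. Layer 53 (z = 10.6): the cube (footprint 24×8.5) is included at this height (perimeter 65.00 mm); the cylinder at (1, 16): section is a regular 32-gon, circumradius r=11.5 (perimeter = 2·32·11.500·sin(180°/32) = 72.14 mm); Merging all regions: the regions partially overlap (shared area 27.79 mm²), so the edge portions inside another operand are dropped and the merged outline is re-measured after clipping — boundary = 112.75 mm. So its perimeter = 112.75 mm. Layer 53 is larger (112.75 vs 72.14 mm).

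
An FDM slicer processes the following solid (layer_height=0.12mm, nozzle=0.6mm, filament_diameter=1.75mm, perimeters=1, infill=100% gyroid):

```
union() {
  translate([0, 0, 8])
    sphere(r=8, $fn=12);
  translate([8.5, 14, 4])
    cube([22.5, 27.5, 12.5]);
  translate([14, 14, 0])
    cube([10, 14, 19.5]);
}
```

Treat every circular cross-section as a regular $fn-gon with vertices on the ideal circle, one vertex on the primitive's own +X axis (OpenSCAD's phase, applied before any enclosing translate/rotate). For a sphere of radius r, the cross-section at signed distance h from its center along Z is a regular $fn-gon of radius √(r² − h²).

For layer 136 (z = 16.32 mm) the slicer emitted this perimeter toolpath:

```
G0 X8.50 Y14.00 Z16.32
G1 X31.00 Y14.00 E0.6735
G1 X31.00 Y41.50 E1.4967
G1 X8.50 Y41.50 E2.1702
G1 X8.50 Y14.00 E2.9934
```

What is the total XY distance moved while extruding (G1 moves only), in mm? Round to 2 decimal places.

Sum the Euclidean lengths of each G1 segment: total = 100.00 mm.

100.00 mm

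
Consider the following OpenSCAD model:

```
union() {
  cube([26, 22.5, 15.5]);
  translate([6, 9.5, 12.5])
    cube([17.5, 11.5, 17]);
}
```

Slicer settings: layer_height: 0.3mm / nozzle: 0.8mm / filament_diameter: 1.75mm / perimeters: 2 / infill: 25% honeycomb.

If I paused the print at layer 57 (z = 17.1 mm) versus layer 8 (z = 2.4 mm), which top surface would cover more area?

Layer 57 (z = 17.1): the cube is not intersected at this z (z outside [0, 15.5]); the cube at (6, 9.5) is present — its section is the full 17.5×11.5 rectangle (area 201.25 mm²); Combining (union): only the 17.5×11.5 cube at (6, 9.5) is present, so the union is just that shape — area = 201.25 mm². So its area = 201.25 mm². Layer 8 (z = 2.4): the cube is present — its section is the full 26×22.5 rectangle (area 585.00 mm²); the cube at (6, 9.5) does not reach this height (z outside [12.5, 29.5]); Merging all regions: only the 26×22.5 cube is present, so the union is just that shape — area = 585.00 mm². So its area = 585.00 mm². Layer 8 is larger (585.00 vs 201.25 mm²).

layer 8 (z = 2.4 mm)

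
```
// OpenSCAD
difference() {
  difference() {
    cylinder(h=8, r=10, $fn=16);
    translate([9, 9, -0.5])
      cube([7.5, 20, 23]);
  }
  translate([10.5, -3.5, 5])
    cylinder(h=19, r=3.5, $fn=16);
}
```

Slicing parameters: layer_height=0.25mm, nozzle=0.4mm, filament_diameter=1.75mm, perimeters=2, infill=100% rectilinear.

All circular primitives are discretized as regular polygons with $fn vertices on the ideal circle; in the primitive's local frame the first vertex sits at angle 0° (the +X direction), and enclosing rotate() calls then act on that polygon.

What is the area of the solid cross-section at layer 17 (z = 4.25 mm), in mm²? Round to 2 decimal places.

At z = 4.25 mm: the cylinder: section is a regular 16-gon, circumradius r=10 (area = (16/2)·10.000²·sin(360°/16) = 306.15 mm²); the cube at (9, 9) is present — its section is the full 7.5×20 rectangle (area 150.00 mm²); After the difference (first − rest): starting from the r=10 cylinder (306.15 mm²), the 7.5×20 cube at (9, 9) misses the remaining region (no effect) — area = 306.15 mm²; the cylinder at (10.5, -3.5) is not intersected at this z (z outside [5, 24]); After the difference (first − rest): none of the subtracted shapes is present at this height, so that combined region is unchanged — area = 306.15 mm². Overall, the cross-section is a single solid region. Net area = 306.15 mm².

306.15 mm²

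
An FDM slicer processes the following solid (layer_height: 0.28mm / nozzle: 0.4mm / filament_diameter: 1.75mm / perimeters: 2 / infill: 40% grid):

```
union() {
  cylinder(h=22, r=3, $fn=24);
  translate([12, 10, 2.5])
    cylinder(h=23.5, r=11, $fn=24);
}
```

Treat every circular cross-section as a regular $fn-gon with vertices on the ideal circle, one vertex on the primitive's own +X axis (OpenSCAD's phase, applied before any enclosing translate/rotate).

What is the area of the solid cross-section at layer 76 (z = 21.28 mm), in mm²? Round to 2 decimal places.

At z = 21.28 mm: the cylinder: section is a regular 24-gon, circumradius r=3 (area = (24/2)·3.000²·sin(360°/24) = 27.95 mm²); the cylinder at (12, 10): section is a regular 24-gon, circumradius r=11 (area = (24/2)·11.000²·sin(360°/24) = 375.81 mm²); Taking the union: the 2 present regions are separate (no shared area or edge), so areas and boundary lengths simply add and each stays a separate island — area = 403.76 mm². Overall, the cross-section has 2 separate islands. Net area = 403.76 mm².

403.76 mm²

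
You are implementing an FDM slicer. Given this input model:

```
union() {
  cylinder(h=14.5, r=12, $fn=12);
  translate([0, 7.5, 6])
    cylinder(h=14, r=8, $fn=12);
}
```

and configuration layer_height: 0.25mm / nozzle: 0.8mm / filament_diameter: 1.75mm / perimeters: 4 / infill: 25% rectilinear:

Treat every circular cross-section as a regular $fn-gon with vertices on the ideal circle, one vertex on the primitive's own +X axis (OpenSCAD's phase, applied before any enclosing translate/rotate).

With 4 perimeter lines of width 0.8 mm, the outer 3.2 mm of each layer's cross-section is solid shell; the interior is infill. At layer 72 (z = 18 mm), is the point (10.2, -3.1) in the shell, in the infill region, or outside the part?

outside

At z = 18 mm: the cylinder does not reach this height (z outside [0, 14.5]); the cylinder at (0, 7.5): section is a regular 12-gon, circumradius r=8; Combining (union): only the r=8 cylinder at (0, 7.5) is present, so the union is just that shape — 1 connected region. Overall, the cross-section is a single solid region. The nearest boundary edge runs (4.00, 0.57)→(6.93, 3.50); distance from the point to it = 6.98 mm. The point is not inside any of the regions above, so it lies outside the cross-section (6.98 mm from the nearest boundary).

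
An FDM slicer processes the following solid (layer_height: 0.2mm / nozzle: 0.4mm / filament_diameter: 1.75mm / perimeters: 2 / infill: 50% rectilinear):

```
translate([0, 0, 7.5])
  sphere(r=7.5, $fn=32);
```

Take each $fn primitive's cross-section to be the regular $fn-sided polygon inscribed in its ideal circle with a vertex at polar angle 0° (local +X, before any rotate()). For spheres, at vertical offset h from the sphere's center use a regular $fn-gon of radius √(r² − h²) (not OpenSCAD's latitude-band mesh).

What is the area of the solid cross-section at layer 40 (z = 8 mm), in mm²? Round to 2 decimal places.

At z = 8 mm: the sphere: section is a regular 32-gon, circumradius = √(r²−h²) = √(7.5²−0.5²) = 7.483 (area = (32/2)·7.483²·sin(360°/32) = 174.80 mm²). Overall, the cross-section is a single solid region. Net area = 174.80 mm².

174.80 mm²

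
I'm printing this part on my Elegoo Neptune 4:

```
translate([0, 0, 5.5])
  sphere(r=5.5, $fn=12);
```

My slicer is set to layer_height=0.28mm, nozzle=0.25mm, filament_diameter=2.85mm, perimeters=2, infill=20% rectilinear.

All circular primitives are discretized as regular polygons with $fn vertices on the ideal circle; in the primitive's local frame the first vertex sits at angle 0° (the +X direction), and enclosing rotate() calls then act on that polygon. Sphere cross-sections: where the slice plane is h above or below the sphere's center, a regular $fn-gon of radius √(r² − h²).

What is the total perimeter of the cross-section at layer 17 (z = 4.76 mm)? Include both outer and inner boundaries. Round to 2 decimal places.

33.85 mm

At z = 4.76 mm: the r=5.5 sphere contributes a regular 12-gon of circumradius √(5.5²−0.74²) = 5.450 (perimeter = 2·12·5.450·sin(180°/12) = 33.85 mm). Overall, the cross-section is a single solid region. Total boundary length (outer) = 33.85 mm.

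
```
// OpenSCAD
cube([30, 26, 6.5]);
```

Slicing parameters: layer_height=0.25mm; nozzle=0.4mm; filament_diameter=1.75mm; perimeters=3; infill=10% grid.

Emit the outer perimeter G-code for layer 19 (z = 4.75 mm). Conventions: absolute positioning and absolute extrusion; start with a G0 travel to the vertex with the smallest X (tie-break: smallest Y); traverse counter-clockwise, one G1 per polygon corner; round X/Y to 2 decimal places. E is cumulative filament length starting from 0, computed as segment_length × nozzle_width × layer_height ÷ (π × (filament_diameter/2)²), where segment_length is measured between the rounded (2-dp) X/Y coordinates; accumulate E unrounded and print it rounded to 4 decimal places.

G0 X0.00 Y0.00 Z4.75
G1 X30.00 Y0.00 E1.2473
G1 X30.00 Y26.00 E2.3282
G1 X0.00 Y26.00 E3.5755
G1 X0.00 Y0.00 E4.6564

At z = 4.75 mm: the 30×26 cube contributes its full rectangle. The outline is a single polygon with 4 vertices. Extrusion per mm of travel: 0.4 × 0.25 / (π × 0.875²) = 0.041575. Accumulating E over each segment gives final E = 4.6564.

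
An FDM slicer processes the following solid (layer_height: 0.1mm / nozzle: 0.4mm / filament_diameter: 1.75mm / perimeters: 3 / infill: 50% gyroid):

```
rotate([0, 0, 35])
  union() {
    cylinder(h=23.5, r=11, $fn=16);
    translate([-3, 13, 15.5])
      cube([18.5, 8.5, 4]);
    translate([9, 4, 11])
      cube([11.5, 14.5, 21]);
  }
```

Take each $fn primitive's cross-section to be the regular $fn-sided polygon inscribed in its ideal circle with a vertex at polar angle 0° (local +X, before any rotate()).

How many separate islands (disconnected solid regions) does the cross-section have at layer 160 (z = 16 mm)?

1

At z = 16 mm: the r=11 cylinder contributes a regular 16-gon of circumradius 11; the cube at (-3, 13) (footprint 18.5×8.5) is included at this height; the 11.5×14.5 cube at (9, 4) contributes its full rectangle; Merging all regions: the regions partially overlap (shared area 37.01 mm²), so overlapping operands fuse into one piece — 1 connected region; (rotated 35° about Z; rotation is an isometry so areas/perimeters/island counts are preserved). Overall, the cross-section is a single solid region. Island count = 1.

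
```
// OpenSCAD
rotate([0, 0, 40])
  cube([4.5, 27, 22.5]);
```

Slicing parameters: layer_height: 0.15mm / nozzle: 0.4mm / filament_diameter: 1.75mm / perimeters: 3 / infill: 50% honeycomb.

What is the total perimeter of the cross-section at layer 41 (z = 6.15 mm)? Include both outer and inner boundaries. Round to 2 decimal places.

63.00 mm

At z = 6.15 mm: the cube is present — its section is the full 4.5×27 rectangle (perimeter 63.00 mm); (rotated 40° about Z; rotation is an isometry so areas/perimeters/island counts are preserved). Overall, the cross-section is a single solid region. Total boundary length (outer) = 63.00 mm.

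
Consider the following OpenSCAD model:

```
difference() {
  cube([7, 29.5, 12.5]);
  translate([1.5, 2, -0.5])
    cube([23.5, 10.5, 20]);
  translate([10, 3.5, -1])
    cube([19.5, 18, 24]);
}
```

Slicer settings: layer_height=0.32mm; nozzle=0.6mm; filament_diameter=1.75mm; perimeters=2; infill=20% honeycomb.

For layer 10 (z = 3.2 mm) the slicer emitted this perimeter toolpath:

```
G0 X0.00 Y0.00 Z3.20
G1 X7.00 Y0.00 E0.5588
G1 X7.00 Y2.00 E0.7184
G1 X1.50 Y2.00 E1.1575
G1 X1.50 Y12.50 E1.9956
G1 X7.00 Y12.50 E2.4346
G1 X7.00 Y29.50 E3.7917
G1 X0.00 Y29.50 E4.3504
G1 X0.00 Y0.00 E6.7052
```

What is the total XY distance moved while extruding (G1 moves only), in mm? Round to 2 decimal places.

Sum the Euclidean lengths of each G1 segment: total = 84.00 mm.

84.00 mm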